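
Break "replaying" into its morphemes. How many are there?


Word: "replaying"
Morphemes: re- | play | -ing
Each morpheme carries meaning
= 3 morphemes


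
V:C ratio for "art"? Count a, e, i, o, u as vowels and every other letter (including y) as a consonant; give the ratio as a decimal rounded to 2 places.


Word: "art"
Vowels (a,e,i,o,u): 1
Consonants: 2
Ratio = 1/2
= 0.50


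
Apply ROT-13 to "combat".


Word: "combat"
Shift: 13
Each letter → (letter + shift) mod 26:
  'c' (2) + 13 = 15 → 'p'
  'o' (14) + 13 = 1 → 'b'
  'm' (12) + 13 = 25 → 'z'
  'b' (1) + 13 = 14 → 'o'
  'a' (0) + 13 = 13 → 'n'
  't' (19) + 13 = 6 → 'g'
Result = "pbzong"


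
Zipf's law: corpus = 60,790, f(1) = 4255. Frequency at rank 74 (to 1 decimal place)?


Zipf's law: f(r) = f(1) / r
f(1) = 4255
f(74) = 4255 / 74
= 57.5 occurrences


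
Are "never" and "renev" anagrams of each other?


Word 1: "never" → sorted: eenrv
Word 2: "renev" → sorted: eenrv
Same letters? eenrv == eenrv
Anagram = Yes


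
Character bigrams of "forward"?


Word: "forward" (length 7)
Number of bigrams = 7 - 2 + 1 = 6
  Position 0: "fo"
  Position 1: "or"
  Position 2: "rw"
  Position 3: "wa"
  Position 4: "ar"
  Position 5: "rd"
Bigrams = "fo", "or", "rw", "wa", "ar", "rd"


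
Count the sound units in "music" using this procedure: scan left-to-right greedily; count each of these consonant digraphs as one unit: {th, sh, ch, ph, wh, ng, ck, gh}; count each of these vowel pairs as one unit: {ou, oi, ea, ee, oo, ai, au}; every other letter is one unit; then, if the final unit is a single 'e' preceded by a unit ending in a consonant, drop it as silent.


Word: "music" (5 letters)
Left-to-right scan:
  1. 'm' (letter)
  2. 'u' (letter)
  3. 's' (letter)
  4. 'i' (letter)
  5. 'c' (letter)
Units from scan: 5
Sound units = 5 units


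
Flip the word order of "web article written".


Original: "web article written"
Words (1..n): web | article | written
Reversed (n..1): written | article | web
Result = "written article web"


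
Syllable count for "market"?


Word: "market"
Syllable breakdown: mar · ket
Counting: 2 parts
= 2 syllables


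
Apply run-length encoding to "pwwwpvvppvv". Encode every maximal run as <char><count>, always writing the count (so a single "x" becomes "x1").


String: "pwwwpvvppvv"
Scanning for consecutive runs:
  'p' x 1
  'w' x 3
  'p' x 1
  'v' x 2
  'p' x 2
  'v' x 2
RLE = "p1w3p1v2p2v2"


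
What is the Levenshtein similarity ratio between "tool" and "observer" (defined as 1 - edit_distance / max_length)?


Word 1: "tool" (length 4)
Word 2: "observer" (length 8)
One optimal edit sequence:
  1. insert 'o'  (+1)
  2. insert 'b'  (+1)
  3. insert 's'  (+1)
  4. insert 'e'  (+1)
  5. substitute 't' -> 'r'  (+1)
  6. substitute 'o' -> 'v'  (+1)
  7. substitute 'o' -> 'e'  (+1)
  8. substitute 'l' -> 'r'  (+1)
Edit distance = 8
Max length = max(4, 8) = 8
Similarity = 1 - 8/8
= 0.0000


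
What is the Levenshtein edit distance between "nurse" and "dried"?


Word 1: "nurse" (length 5)
Word 2: "dried" (length 5)
One optimal edit sequence (insert/delete/substitute each cost 1):
  1. delete 'n'  (+1)
  2. substitute 'u' -> 'd'  (+1)
  3. keep 'r'
  4. substitute 's' -> 'i'  (+1)
  5. keep 'e'
  6. insert 'd'  (+1)
Total edit operations: 4
Edit distance = 4


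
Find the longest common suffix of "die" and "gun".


Word 1: "die"
Word 2: "gun"
Comparing from end:
  Pos -1: 'e' != 'n' (stop)
LCS = "" (length 0)


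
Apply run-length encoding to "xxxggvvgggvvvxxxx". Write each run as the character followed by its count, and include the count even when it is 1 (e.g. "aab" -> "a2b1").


String: "xxxggvvgggvvvxxxx"
Scanning for consecutive runs:
  'x' x 3
  'g' x 2
  'v' x 2
  'g' x 3
  'v' x 3
  'x' x 4
RLE = "x3g2v2g3v3x4"


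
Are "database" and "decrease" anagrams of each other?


Word 1: "database" → sorted: aaabdest
Word 2: "decrease" → sorted: acdeeers
Same letters? aaabdest != acdeeers
Anagram = No


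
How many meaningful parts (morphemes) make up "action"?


Word: "action"
Morphemes: act / -ion
Each morpheme carries meaning
= 2 morphemes


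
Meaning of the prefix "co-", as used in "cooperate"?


Prefix: co-
Example: cooperate (co- + operate)
Meaning = together


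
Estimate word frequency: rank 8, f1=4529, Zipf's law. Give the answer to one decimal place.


Zipf's law: f(r) = f(1) / r
f(1) = 4529
f(8) = 4529 / 8
= 566.1 occurrences


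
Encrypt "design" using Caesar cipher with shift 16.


Word: "design"
Shift: 16
Each letter → (letter + shift) mod 26:
  'd' (3) + 16 = 19 → 't'
  'e' (4) + 16 = 20 → 'u'
  's' (18) + 16 = 8 → 'i'
  'i' (8) + 16 = 24 → 'y'
  'g' (6) + 16 = 22 → 'w'
  'n' (13) + 16 = 3 → 'd'
Result = "tuiywd"


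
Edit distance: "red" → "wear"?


Word 1: "red" (length 3)
Word 2: "wear" (length 4)
One optimal edit sequence (insert/delete/substitute each cost 1):
  1. substitute 'r' -> 'w'  (+1)
  2. keep 'e'
  3. insert 'a'  (+1)
  4. substitute 'd' -> 'r'  (+1)
Total edit operations: 3
Edit distance = 3


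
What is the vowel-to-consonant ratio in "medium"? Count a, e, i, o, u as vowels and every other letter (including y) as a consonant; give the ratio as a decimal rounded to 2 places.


Word: "medium"
Vowels (a,e,i,o,u): 3
Consonants: 3
Ratio = 3/3
= 1.00


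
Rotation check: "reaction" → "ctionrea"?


Word: "reaction", Candidate: "ctionrea"
Method: check if candidate is substring of word+word
"reactionreaction" contains "ctionrea"? Yes
Is rotation = Yes


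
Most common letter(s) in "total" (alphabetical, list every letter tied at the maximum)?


Word: "total"
Letter counts:
  'a': 1
  'l': 1
  'o': 1
  't': 2
Maximum count = 2
Most frequent = 't' (2 times each)


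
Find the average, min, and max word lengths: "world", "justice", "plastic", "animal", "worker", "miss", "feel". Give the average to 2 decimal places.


Lengths: "world"=5, "justice"=7, "plastic"=7, "animal"=6, "worker"=6, "miss"=4, "feel"=4
Sum = 39, Count = 7
Average = 39/7 = 5.57
= avg=5.57, min=4, max=7


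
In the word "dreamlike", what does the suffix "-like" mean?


Suffix: -like
Example: dreamlike = dream + -like
Meaning = resembling


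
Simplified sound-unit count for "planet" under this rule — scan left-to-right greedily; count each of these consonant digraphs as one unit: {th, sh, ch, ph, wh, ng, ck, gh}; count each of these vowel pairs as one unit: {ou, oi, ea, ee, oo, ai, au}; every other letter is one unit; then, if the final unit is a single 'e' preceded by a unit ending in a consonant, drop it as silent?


Word: "planet" (6 letters)
Left-to-right scan:
  1. 'p' (letter)
  2. 'l' (letter)
  3. 'a' (letter)
  4. 'n' (letter)
  5. 'e' (letter)
  6. 't' (letter)
Units from scan: 6
Sound units = 6 units


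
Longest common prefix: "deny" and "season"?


Word 1: "deny"
Word 2: "season"
Comparing from start:
  Pos 0: 'd' != 's' (stop)
LCP = "" (length 0)


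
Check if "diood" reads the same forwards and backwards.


Word: "diood"
Reversed: "dooid"
Forward == Backward? diood != dooid
Palindrome = No


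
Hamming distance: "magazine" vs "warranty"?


Comparing character by character (same length = 8):
  Pos 0: 'm' vs 'w' !=
  Pos 1: 'a' vs 'a' =
  Pos 2: 'g' vs 'r' !=
  Pos 3: 'a' vs 'r' !=
  Pos 4: 'z' vs 'a' !=
  Pos 5: 'i' vs 'n' !=
  Pos 6: 'n' vs 't' !=
  Pos 7: 'e' vs 'y' !=
Hamming distance = 7


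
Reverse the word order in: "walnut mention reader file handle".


Original: "walnut mention reader file handle"
Words (1..n): walnut | mention | reader | file | handle
Reversed (n..1): handle | file | reader | mention | walnut
Result = "handle file reader mention walnut"


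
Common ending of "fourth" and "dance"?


Word 1: "fourth"
Word 2: "dance"
Comparing from end:
  Pos -1: 'h' != 'e' (stop)
LCS = "" (length 0)


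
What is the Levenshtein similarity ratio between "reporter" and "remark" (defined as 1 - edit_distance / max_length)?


Word 1: "reporter" (length 8)
Word 2: "remark" (length 6)
One optimal edit sequence:
  1. keep 'r'
  2. keep 'e'
  3. substitute 'p' -> 'm'  (+1)
  4. substitute 'o' -> 'a'  (+1)
  5. keep 'r'
  6. delete 't'  (+1)
  7. delete 'e'  (+1)
  8. substitute 'r' -> 'k'  (+1)
Edit distance = 5
Max length = max(8, 6) = 8
Similarity = 1 - 5/8
= 0.3750


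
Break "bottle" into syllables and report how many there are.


Word: "bottle"
Syllable breakdown: bot | tle
Counting: 2 parts
= 2 syllables


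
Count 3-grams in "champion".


Word: "champion" (length 8)
Number of 3-grams = length - 3 + 1 = 8 - 3 + 1
= 6


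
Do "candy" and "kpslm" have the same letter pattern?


Pattern of "candy": [0, 1, 2, 3, 4]
Pattern of "kpslm": [0, 1, 2, 3, 4]
Patterns match
Same pattern = Yes


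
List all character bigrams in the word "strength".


Word: "strength" (length 8)
Number of bigrams = 8 - 2 + 1 = 7
  Position 0: "st"
  Position 1: "tr"
  Position 2: "re"
  Position 3: "en"
  Position 4: "ng"
  Position 5: "gt"
  Position 6: "th"
Bigrams = "st", "tr", "re", "en", "ng", "gt", "th"


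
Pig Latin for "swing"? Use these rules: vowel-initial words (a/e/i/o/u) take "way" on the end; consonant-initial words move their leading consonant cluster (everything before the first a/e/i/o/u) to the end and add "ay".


Word: "swing"
Starts with consonant(s) → move to end, add 'ay'
Consonant cluster: "sw"
Pig Latin = "ingsway"


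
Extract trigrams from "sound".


Word: "sound" (length 5)
Number of trigrams = 5 - 3 + 1 = 3
  Position 0: "sou"
  Position 1: "oun"
  Position 2: "und"
Trigrams = "sou", "oun", "und"


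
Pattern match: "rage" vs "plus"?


Pattern of "rage": [0, 1, 2, 3]
Pattern of "plus": [0, 1, 2, 3]
Patterns match
Same pattern = Yes


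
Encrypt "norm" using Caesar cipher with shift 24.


Word: "norm"
Shift: 24
Each letter → (letter + shift) mod 26:
  'n' (13) + 24 = 11 → 'l'
  'o' (14) + 24 = 12 → 'm'
  'r' (17) + 24 = 15 → 'p'
  'm' (12) + 24 = 10 → 'k'
Result = "lmpk"


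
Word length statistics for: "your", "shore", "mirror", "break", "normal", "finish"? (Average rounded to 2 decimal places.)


Lengths: "your"=4, "shore"=5, "mirror"=6, "break"=5, "normal"=6, "finish"=6
Sum = 32, Count = 6
Average = 32/6 = 5.33
= avg=5.33, min=4, max=6


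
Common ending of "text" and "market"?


Word 1: "text"
Word 2: "market"
Comparing from end:
  Pos -1: 't' == 't'
  Pos -2: 'x' != 'e' (stop)
LCS = "t" (length 1)


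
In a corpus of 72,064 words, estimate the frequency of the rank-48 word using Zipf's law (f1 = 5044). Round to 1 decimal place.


Zipf's law: f(r) = f(1) / r
f(1) = 5044
f(48) = 5044 / 48
= 105.1 occurrences


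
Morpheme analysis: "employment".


Word: "employment"
Morphemes: employ | -ment
Each morpheme carries meaning
= 2 morphemes


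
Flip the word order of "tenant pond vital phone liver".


Original: "tenant pond vital phone liver"
Words (1..n): tenant | pond | vital | phone | liver
Reversed (n..1): liver | phone | vital | pond | tenant
Result = "liver phone vital pond tenant"


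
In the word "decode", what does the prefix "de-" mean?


Prefix: de-
As in: decode -> de- + code
Meaning = remove / reverse


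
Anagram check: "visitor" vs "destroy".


Word 1: "visitor" → sorted: iiorstv
Word 2: "destroy" → sorted: deorsty
Same letters? iiorstv != deorsty
Anagram = No


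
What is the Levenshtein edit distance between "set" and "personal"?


Word 1: "set" (length 3)
Word 2: "personal" (length 8)
One optimal edit sequence (insert/delete/substitute each cost 1):
  1. insert 'p'  (+1)
  2. insert 'e'  (+1)
  3. insert 'r'  (+1)
  4. keep 's'
  5. insert 'o'  (+1)
  6. insert 'n'  (+1)
  7. substitute 'e' -> 'a'  (+1)
  8. substitute 't' -> 'l'  (+1)
Total edit operations: 7
Edit distance = 7


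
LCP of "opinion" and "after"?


Word 1: "opinion"
Word 2: "after"
Comparing from start:
  Pos 0: 'o' != 'a' (stop)
LCP = "" (length 0)


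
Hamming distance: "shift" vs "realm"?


Comparing character by character (same length = 5):
  Pos 0: 's' vs 'r' !=
  Pos 1: 'h' vs 'e' !=
  Pos 2: 'i' vs 'a' !=
  Pos 3: 'f' vs 'l' !=
  Pos 4: 't' vs 'm' !=
Hamming distance = 5


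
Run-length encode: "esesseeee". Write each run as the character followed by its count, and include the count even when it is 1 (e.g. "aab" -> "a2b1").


String: "esesseeee"
Scanning for consecutive runs:
  'e' x 1
  's' x 1
  'e' x 1
  's' x 2
  'e' x 4
RLE = "e1s1e1s2e4"


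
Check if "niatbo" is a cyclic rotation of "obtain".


Word: "obtain", Candidate: "niatbo"
Method: check if candidate is substring of word+word
"obtainobtain" contains "niatbo"? No
Is rotation = No


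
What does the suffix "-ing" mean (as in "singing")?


Suffix: -ing
Example: singing (sing + -ing)
Meaning = present participle


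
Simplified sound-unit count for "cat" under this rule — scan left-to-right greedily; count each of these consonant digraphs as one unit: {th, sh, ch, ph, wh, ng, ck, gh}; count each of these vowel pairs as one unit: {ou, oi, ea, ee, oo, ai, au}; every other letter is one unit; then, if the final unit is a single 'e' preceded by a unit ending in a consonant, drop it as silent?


Word: "cat" (3 letters)
Left-to-right scan:
  [1] 'c' (letter)
  [2] 'a' (letter)
  [3] 't' (letter)
Units from scan: 3
Sound units = 3 units


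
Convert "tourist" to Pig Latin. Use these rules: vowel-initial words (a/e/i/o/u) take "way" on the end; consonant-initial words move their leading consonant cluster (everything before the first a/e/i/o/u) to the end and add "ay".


Word: "tourist"
Starts with consonant(s) → move to end, add 'ay'
Consonant cluster: "t"
Pig Latin = "ouristtay"


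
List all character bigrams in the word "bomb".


Word: "bomb" (length 4)
Number of bigrams = 4 - 2 + 1 = 3
  Position 0: "bo"
  Position 1: "om"
  Position 2: "mb"
Bigrams = "bo", "om", "mb"


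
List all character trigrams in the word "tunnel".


Word: "tunnel" (length 6)
Number of trigrams = 6 - 3 + 1 = 4
  Position 0: "tun"
  Position 1: "unn"
  Position 2: "nne"
  Position 3: "nel"
Trigrams = "tun", "unn", "nne", "nel"


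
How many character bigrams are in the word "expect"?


Word: "expect" (length 6)
Number of 2-grams = length - 2 + 1 = 6 - 2 + 1
= 5


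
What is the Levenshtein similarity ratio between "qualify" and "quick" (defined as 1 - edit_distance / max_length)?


Word 1: "qualify" (length 7)
Word 2: "quick" (length 5)
One optimal edit sequence:
  1. keep 'q'
  2. keep 'u'
  3. delete 'a'  (+1)
  4. delete 'l'  (+1)
  5. keep 'i'
  6. substitute 'f' -> 'c'  (+1)
  7. substitute 'y' -> 'k'  (+1)
Edit distance = 4
Max length = max(7, 5) = 7
Similarity = 1 - 4/7
= 0.4286


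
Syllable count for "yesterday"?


Word: "yesterday"
Syllable breakdown: yes-ter-day
Counting: 3 parts
= 3 syllables


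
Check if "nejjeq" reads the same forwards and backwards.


Word: "nejjeq"
Reversed: "qejjen"
Forward == Backward? nejjeq != qejjen
Palindrome = No


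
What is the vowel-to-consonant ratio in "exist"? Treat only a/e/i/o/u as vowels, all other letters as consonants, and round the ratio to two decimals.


Word: "exist"
Vowels (a,e,i,o,u): 2
Consonants: 3
Ratio = 2/3
= 0.67


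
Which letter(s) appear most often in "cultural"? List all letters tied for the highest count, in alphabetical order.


Word: "cultural"
Letter counts:
  'a': 1
  'c': 1
  'l': 2
  'r': 1
  't': 1
  'u': 2
Maximum count = 2
Most frequent = 'l', 'u' (2 times each)


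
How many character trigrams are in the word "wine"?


Word: "wine" (length 4)
Number of 3-grams = length - 3 + 1 = 4 - 3 + 1
= 2


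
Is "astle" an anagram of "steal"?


Word 1: "steal" → sorted: aelst
Word 2: "astle" → sorted: aelst
Same letters? aelst == aelst
Anagram = Yes


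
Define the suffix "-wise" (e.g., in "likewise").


Suffix: -wise
Example: likewise = like + -wise
Meaning = in the manner of


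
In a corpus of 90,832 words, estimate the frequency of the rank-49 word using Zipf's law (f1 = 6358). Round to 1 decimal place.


Zipf's law: f(r) = f(1) / r
f(1) = 6358
f(49) = 6358 / 49
= 129.8 occurrences


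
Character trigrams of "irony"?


Word: "irony" (length 5)
Number of trigrams = 5 - 3 + 1 = 3
  Position 0: "iro"
  Position 1: "ron"
  Position 2: "ony"
Trigrams = "iro", "ron", "ony"


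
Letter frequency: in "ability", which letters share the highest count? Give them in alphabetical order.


Word: "ability"
Letter counts:
  'a': 1
  'b': 1
  'i': 2
  'l': 1
  't': 1
  'y': 1
Maximum count = 2
Most frequent = 'i' (2 times each)


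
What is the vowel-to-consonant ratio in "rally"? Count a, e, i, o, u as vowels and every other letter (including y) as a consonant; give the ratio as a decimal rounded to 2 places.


Word: "rally"
Vowels (a,e,i,o,u): 1
Consonants: 4
Ratio = 1/4
= 0.25


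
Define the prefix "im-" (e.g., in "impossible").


Prefix: im-
Example: impossible = im- + possible
Meaning = not / into


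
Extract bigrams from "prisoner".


Word: "prisoner" (length 8)
Number of bigrams = 8 - 2 + 1 = 7
  Position 0: "pr"
  Position 1: "ri"
  Position 2: "is"
  Position 3: "so"
  Position 4: "on"
  Position 5: "ne"
  Position 6: "er"
Bigrams = "pr", "ri", "is", "so", "on", "ne", "er"


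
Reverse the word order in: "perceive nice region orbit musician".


Original: "perceive nice region orbit musician"
Words (1..n): perceive | nice | region | orbit | musician
Reversed (n..1): musician | orbit | region | nice | perceive
Result = "musician orbit region nice perceive"


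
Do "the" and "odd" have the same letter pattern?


Pattern of "the": [0, 1, 2]
Pattern of "odd": [0, 1, 1]
Patterns do not match
Same pattern = No


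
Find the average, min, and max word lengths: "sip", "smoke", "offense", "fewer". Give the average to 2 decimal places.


Lengths: "sip"=3, "smoke"=5, "offense"=7, "fewer"=5
Sum = 20, Count = 4
Average = 20/4 = 5.00
= avg=5.00, min=3, max=7


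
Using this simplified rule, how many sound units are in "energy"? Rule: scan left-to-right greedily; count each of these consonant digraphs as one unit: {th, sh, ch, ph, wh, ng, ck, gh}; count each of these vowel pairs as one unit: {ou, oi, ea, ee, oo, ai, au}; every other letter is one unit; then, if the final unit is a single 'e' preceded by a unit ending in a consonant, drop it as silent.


Word: "energy" (6 letters)
Left-to-right scan:
  [1] 'e' (letter)
  [2] 'n' (letter)
  [3] 'e' (letter)
  [4] 'r' (letter)
  [5] 'g' (letter)
  [6] 'y' (letter)
Units from scan: 6
Sound units = 6 units


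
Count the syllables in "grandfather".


Word: "grandfather"
Syllable breakdown: grand · fa · ther
Counting: 3 parts
= 3 syllables


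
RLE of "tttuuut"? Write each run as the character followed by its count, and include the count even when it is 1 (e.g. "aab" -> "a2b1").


String: "tttuuut"
Scanning for consecutive runs:
  't' x 3
  'u' x 3
  't' x 1
RLE = "t3u3t1"


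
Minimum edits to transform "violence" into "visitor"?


Word 1: "violence" (length 8)
Word 2: "visitor" (length 7)
One optimal edit sequence (insert/delete/substitute each cost 1):
  1. keep 'v'
  2. keep 'i'
  3. delete 'o'  (+1)
  4. substitute 'l' -> 's'  (+1)
  5. substitute 'e' -> 'i'  (+1)
  6. substitute 'n' -> 't'  (+1)
  7. substitute 'c' -> 'o'  (+1)
  8. substitute 'e' -> 'r'  (+1)
Total edit operations: 6
Edit distance = 6


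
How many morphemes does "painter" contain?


Word: "painter"
Morphemes: paint / -er
Each morpheme carries meaning
= 2 morphemes


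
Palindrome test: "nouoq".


Word: "nouoq"
Reversed: "qouon"
Forward == Backward? nouoq != qouon
Palindrome = No


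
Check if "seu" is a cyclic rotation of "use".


Word: "use", Candidate: "seu"
Method: check if candidate is substring of word+word
"useuse" contains "seu"? Yes
Is rotation = Yes


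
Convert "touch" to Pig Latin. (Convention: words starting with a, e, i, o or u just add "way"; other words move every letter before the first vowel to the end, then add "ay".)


Word: "touch"
Starts with consonant(s) → move to end, add 'ay'
Consonant cluster: "t"
Pig Latin = "ouchtay"


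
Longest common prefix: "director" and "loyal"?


Word 1: "director"
Word 2: "loyal"
Comparing from start:
  Pos 0: 'd' != 'l' (stop)
LCP = "" (length 0)


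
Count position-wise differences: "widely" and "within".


Comparing character by character (same length = 6):
  Pos 0: 'w' vs 'w' =
  Pos 1: 'i' vs 'i' =
  Pos 2: 'd' vs 't' !=
  Pos 3: 'e' vs 'h' !=
  Pos 4: 'l' vs 'i' !=
  Pos 5: 'y' vs 'n' !=
Hamming distance = 4


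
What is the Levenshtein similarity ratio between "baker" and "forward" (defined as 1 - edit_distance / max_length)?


Word 1: "baker" (length 5)
Word 2: "forward" (length 7)
One optimal edit sequence:
  1. insert 'f'  (+1)
  2. substitute 'b' -> 'o'  (+1)
  3. substitute 'a' -> 'r'  (+1)
  4. substitute 'k' -> 'w'  (+1)
  5. substitute 'e' -> 'a'  (+1)
  6. keep 'r'
  7. insert 'd'  (+1)
Edit distance = 6
Max length = max(5, 7) = 7
Similarity = 1 - 6/7
= 0.1429


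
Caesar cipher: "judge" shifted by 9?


Word: "judge"
Shift: 9
Each letter → (letter + shift) mod 26:
  'j' (9) + 9 = 18 → 's'
  'u' (20) + 9 = 3 → 'd'
  'd' (3) + 9 = 12 → 'm'
  'g' (6) + 9 = 15 → 'p'
  'e' (4) + 9 = 13 → 'n'
Result = "sdmpn"


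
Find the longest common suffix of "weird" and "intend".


Word 1: "weird"
Word 2: "intend"
Comparing from end:
  Pos -1: 'd' == 'd'
  Pos -2: 'r' != 'n' (stop)
LCS = "d" (length 1)


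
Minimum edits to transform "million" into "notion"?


Word 1: "million" (length 7)
Word 2: "notion" (length 6)
One optimal edit sequence (insert/delete/substitute each cost 1):
  1. delete 'm'  (+1)
  2. substitute 'i' -> 'n'  (+1)
  3. substitute 'l' -> 'o'  (+1)
  4. substitute 'l' -> 't'  (+1)
  5. keep 'i'
  6. keep 'o'
  7. keep 'n'
Total edit operations: 4
Edit distance = 4


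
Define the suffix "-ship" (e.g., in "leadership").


Suffix: -ship
Example: leadership (leader + -ship)
Meaning = state / position


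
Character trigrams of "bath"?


Word: "bath" (length 4)
Number of trigrams = 4 - 3 + 1 = 2
  Position 0: "bat"
  Position 1: "ath"
Trigrams = "bat", "ath"


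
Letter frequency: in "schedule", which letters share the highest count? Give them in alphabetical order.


Word: "schedule"
Letter counts:
  'c': 1
  'd': 1
  'e': 2
  'h': 1
  'l': 1
  's': 1
  'u': 1
Maximum count = 2
Most frequent = 'e' (2 times each)


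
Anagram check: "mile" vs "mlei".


Word 1: "mile" → sorted: eilm
Word 2: "mlei" → sorted: eilm
Same letters? eilm == eilm
Anagram = Yes


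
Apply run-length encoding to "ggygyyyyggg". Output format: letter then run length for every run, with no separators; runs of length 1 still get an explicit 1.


String: "ggygyyyyggg"
Scanning for consecutive runs:
  'g' x 2
  'y' x 1
  'g' x 1
  'y' x 4
  'g' x 3
RLE = "g2y1g1y4g3"


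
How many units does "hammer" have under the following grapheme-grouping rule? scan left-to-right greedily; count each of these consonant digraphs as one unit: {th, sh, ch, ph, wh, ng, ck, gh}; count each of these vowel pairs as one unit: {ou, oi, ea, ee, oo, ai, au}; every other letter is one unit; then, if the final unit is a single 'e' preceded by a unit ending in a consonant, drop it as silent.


Word: "hammer" (6 letters)
Left-to-right scan:
  1. 'h' (letter)
  2. 'a' (letter)
  3. 'm' (letter)
  4. 'm' (letter)
  5. 'e' (letter)
  6. 'r' (letter)
Units from scan: 6
Sound units = 6 units


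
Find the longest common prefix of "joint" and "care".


Word 1: "joint"
Word 2: "care"
Comparing from start:
  Pos 0: 'j' != 'c' (stop)
LCP = "" (length 0)


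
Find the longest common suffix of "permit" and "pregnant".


Word 1: "permit"
Word 2: "pregnant"
Comparing from end:
  Pos -1: 't' == 't'
  Pos -2: 'i' != 'n' (stop)
LCS = "t" (length 1)


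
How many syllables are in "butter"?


Word: "butter"
Syllable breakdown: but-ter
Counting: 2 parts
= 2 syllables


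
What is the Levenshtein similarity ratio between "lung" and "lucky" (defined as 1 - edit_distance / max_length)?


Word 1: "lung" (length 4)
Word 2: "lucky" (length 5)
One optimal edit sequence:
  1. keep 'l'
  2. keep 'u'
  3. insert 'c'  (+1)
  4. substitute 'n' -> 'k'  (+1)
  5. substitute 'g' -> 'y'  (+1)
Edit distance = 3
Max length = max(4, 5) = 5
Similarity = 1 - 3/5
= 0.4000


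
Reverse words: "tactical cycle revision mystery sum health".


Original: "tactical cycle revision mystery sum health"
Words (1..n): tactical | cycle | revision | mystery | sum | health
Reversed (n..1): health | sum | mystery | revision | cycle | tactical
Result = "health sum mystery revision cycle tactical"


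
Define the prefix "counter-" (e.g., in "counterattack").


Prefix: counter-
Example: counterattack (counter- + attack)
Meaning = against / opposite


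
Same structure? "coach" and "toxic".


Pattern of "coach": [0, 1, 2, 0, 3]
Pattern of "toxic": [0, 1, 2, 3, 4]
Patterns do not match
Same pattern = No


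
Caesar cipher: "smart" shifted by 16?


Word: "smart"
Shift: 16
Each letter → (letter + shift) mod 26:
  's' (18) + 16 = 8 → 'i'
  'm' (12) + 16 = 2 → 'c'
  'a' (0) + 16 = 16 → 'q'
  'r' (17) + 16 = 7 → 'h'
  't' (19) + 16 = 9 → 'j'
Result = "icqhj"


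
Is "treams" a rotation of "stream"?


Word: "stream", Candidate: "treams"
Method: check if candidate is substring of word+word
"streamstream" contains "treams"? Yes
Is rotation = Yes


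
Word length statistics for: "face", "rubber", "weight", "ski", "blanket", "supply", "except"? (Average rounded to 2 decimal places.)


Lengths: "face"=4, "rubber"=6, "weight"=6, "ski"=3, "blanket"=7, "supply"=6, "except"=6
Sum = 38, Count = 7
Average = 38/7 = 5.43
= avg=5.43, min=3, max=7


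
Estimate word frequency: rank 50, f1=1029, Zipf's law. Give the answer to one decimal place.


Zipf's law: f(r) = f(1) / r
f(1) = 1029
f(50) = 1029 / 50
= 20.6 occurrences


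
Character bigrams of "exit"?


Word: "exit" (length 4)
Number of bigrams = 4 - 2 + 1 = 3
  Position 0: "ex"
  Position 1: "xi"
  Position 2: "it"
Bigrams = "ex", "xi", "it"


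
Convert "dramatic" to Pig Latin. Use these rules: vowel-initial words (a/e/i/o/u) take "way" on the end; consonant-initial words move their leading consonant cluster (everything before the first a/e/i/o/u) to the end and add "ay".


Word: "dramatic"
Starts with consonant(s) → move to end, add 'ay'
Consonant cluster: "dr"
Pig Latin = "amaticdray"


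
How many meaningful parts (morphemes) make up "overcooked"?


Word: "overcooked"
Morphemes: over- | cook | -ed
Each morpheme carries meaning
= 3 morphemes


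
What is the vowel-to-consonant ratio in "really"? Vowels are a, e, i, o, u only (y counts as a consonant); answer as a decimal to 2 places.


Word: "really"
Vowels (a,e,i,o,u): 2
Consonants: 4
Ratio = 2/4
= 0.50


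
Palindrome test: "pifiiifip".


Word: "pifiiifip"
Reversed: "pifiiifip"
Forward == Backward? pifiiifip == pifiiifip
Palindrome = Yes


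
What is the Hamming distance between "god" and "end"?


Comparing character by character (same length = 3):
  Pos 0: 'g' vs 'e' !=
  Pos 1: 'o' vs 'n' !=
  Pos 2: 'd' vs 'd' =
Hamming distance = 2


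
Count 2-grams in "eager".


Word: "eager" (length 5)
Number of 2-grams = length - 2 + 1 = 5 - 2 + 1
= 4


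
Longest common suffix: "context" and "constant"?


Word 1: "context"
Word 2: "constant"
Comparing from end:
  Pos -1: 't' == 't'
  Pos -2: 'x' != 'n' (stop)
LCS = "t" (length 1)


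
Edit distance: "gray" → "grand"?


Word 1: "gray" (length 4)
Word 2: "grand" (length 5)
One optimal edit sequence (insert/delete/substitute each cost 1):
  1. keep 'g'
  2. keep 'r'
  3. keep 'a'
  4. insert 'n'  (+1)
  5. substitute 'y' -> 'd'  (+1)
Total edit operations: 2
Edit distance = 2


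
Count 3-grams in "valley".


Word: "valley" (length 6)
Number of 3-grams = length - 3 + 1 = 6 - 3 + 1
= 4


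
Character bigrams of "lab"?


Word: "lab" (length 3)
Number of bigrams = 3 - 2 + 1 = 2
  Position 0: "la"
  Position 1: "ab"
Bigrams = "la", "ab"


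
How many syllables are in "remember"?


Word: "remember"
Syllable breakdown: re · mem · ber
Counting: 3 parts
= 3 syllables


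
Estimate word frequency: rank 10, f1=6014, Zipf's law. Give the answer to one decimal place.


Zipf's law: f(r) = f(1) / r
f(1) = 6014
f(10) = 6014 / 10
= 601.4 occurrences


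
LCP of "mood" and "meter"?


Word 1: "mood"
Word 2: "meter"
Comparing from start:
  Pos 0: 'm' == 'm'
  Pos 1: 'o' != 'e' (stop)
LCP = "m" (length 1)


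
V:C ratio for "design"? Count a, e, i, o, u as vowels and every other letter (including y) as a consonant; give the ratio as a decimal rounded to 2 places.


Word: "design"
Vowels (a,e,i,o,u): 2
Consonants: 4
Ratio = 2/4
= 0.50


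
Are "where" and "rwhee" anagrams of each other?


Word 1: "where" → sorted: eehrw
Word 2: "rwhee" → sorted: eehrw
Same letters? eehrw == eehrw
Anagram = Yes


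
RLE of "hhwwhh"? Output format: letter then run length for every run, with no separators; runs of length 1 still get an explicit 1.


String: "hhwwhh"
Scanning for consecutive runs:
  'h' x 2
  'w' x 2
  'h' x 2
RLE = "h2w2h2"


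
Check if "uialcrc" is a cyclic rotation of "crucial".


Word: "crucial", Candidate: "uialcrc"
Method: check if candidate is substring of word+word
"crucialcrucial" contains "uialcrc"? No
Is rotation = No


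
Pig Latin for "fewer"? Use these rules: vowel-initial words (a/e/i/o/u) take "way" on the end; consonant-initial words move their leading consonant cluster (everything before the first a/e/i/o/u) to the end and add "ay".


Word: "fewer"
Starts with consonant(s) → move to end, add 'ay'
Consonant cluster: "f"
Pig Latin = "ewerfay"


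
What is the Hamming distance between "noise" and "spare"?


Comparing character by character (same length = 5):
  Pos 0: 'n' vs 's' !=
  Pos 1: 'o' vs 'p' !=
  Pos 2: 'i' vs 'a' !=
  Pos 3: 's' vs 'r' !=
  Pos 4: 'e' vs 'e' =
Hamming distance = 4


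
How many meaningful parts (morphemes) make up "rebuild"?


Word: "rebuild"
Morphemes: re- / build
Each morpheme carries meaning
= 2 morphemes


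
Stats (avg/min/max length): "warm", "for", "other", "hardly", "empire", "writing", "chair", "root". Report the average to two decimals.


Lengths: "warm"=4, "for"=3, "other"=5, "hardly"=6, "empire"=6, "writing"=7, "chair"=5, "root"=4
Sum = 40, Count = 8
Average = 40/8 = 5.00
= avg=5.00, min=3, max=7


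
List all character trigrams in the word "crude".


Word: "crude" (length 5)
Number of trigrams = 5 - 3 + 1 = 3
  Position 0: "cru"
  Position 1: "rud"
  Position 2: "ude"
Trigrams = "cru", "rud", "ude"


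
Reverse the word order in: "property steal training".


Original: "property steal training"
Words (1..n): property | steal | training
Reversed (n..1): training | steal | property
Result = "training steal property"


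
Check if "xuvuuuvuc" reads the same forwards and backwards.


Word: "xuvuuuvuc"
Reversed: "cuvuuuvux"
Forward == Backward? xuvuuuvuc != cuvuuuvux
Palindrome = No


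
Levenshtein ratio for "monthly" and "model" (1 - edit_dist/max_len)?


Word 1: "monthly" (length 7)
Word 2: "model" (length 5)
One optimal edit sequence:
  1. keep 'm'
  2. keep 'o'
  3. delete 'n'  (+1)
  4. substitute 't' -> 'd'  (+1)
  5. substitute 'h' -> 'e'  (+1)
  6. keep 'l'
  7. delete 'y'  (+1)
Edit distance = 4
Max length = max(7, 5) = 7
Similarity = 1 - 4/7
= 0.4286


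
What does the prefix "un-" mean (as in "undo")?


Prefix: un-
Example: undo = un- + do
Meaning = not / reverse


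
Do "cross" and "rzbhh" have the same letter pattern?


Pattern of "cross": [0, 1, 2, 3, 3]
Pattern of "rzbhh": [0, 1, 2, 3, 3]
Patterns match
Same pattern = Yes


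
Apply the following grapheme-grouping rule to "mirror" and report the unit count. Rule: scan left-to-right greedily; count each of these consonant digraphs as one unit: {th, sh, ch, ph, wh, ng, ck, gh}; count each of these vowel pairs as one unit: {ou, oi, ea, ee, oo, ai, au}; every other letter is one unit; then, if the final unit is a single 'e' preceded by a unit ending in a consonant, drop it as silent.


Word: "mirror" (6 letters)
Left-to-right scan:
  1. 'm' (letter)
  2. 'i' (letter)
  3. 'r' (letter)
  4. 'r' (letter)
  5. 'o' (letter)
  6. 'r' (letter)
Units from scan: 6
Sound units = 6 units


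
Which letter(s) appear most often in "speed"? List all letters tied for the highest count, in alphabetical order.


Word: "speed"
Letter counts:
  'd': 1
  'e': 2
  'p': 1
  's': 1
Maximum count = 2
Most frequent = 'e' (2 times each)


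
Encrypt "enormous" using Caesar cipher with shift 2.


Word: "enormous"
Shift: 2
Each letter → (letter + shift) mod 26:
  'e' (4) + 2 = 6 → 'g'
  'n' (13) + 2 = 15 → 'p'
  'o' (14) + 2 = 16 → 'q'
  'r' (17) + 2 = 19 → 't'
  'm' (12) + 2 = 14 → 'o'
  'o' (14) + 2 = 16 → 'q'
  'u' (20) + 2 = 22 → 'w'
  's' (18) + 2 = 20 → 'u'
Result = "gpqtoqwu"


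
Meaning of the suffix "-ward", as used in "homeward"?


Suffix: -ward
Example: homeward = home + -ward
Meaning = in the direction of


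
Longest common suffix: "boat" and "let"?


Word 1: "boat"
Word 2: "let"
Comparing from end:
  Pos -1: 't' == 't'
  Pos -2: 'a' != 'e' (stop)
LCS = "t" (length 1)


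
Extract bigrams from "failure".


Word: "failure" (length 7)
Number of bigrams = 7 - 2 + 1 = 6
  Position 0: "fa"
  Position 1: "ai"
  Position 2: "il"
  Position 3: "lu"
  Position 4: "ur"
  Position 5: "re"
Bigrams = "fa", "ai", "il", "lu", "ur", "re"


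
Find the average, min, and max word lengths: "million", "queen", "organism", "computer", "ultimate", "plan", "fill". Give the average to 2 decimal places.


Lengths: "million"=7, "queen"=5, "organism"=8, "computer"=8, "ultimate"=8, "plan"=4, "fill"=4
Sum = 44, Count = 7
Average = 44/7 = 6.29
= avg=6.29, min=4, max=8


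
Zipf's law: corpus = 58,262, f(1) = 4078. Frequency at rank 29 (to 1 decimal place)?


Zipf's law: f(r) = f(1) / r
f(1) = 4078
f(29) = 4078 / 29
= 140.6 occurrences


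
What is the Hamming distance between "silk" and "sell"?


Comparing character by character (same length = 4):
  Pos 0: 's' vs 's' =
  Pos 1: 'i' vs 'e' !=
  Pos 2: 'l' vs 'l' =
  Pos 3: 'k' vs 'l' !=
Hamming distance = 2


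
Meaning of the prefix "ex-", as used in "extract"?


Prefix: ex-
Example: extract (ex- + tract)
Meaning = out / former


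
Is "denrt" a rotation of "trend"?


Word: "trend", Candidate: "denrt"
Method: check if candidate is substring of word+word
"trendtrend" contains "denrt"? No
Is rotation = No


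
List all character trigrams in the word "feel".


Word: "feel" (length 4)
Number of trigrams = 4 - 3 + 1 = 2
  Position 0: "fee"
  Position 1: "eel"
Trigrams = "fee", "eel"


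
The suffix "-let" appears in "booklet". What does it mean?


Suffix: -let
Example: booklet (book + -let)
Meaning = small


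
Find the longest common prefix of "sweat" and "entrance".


Word 1: "sweat"
Word 2: "entrance"
Comparing from start:
  Pos 0: 's' != 'e' (stop)
LCP = "" (length 0)


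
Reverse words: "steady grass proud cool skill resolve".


Original: "steady grass proud cool skill resolve"
Words (1..n): steady | grass | proud | cool | skill | resolve
Reversed (n..1): resolve | skill | cool | proud | grass | steady
Result = "resolve skill cool proud grass steady"


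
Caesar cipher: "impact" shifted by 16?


Word: "impact"
Shift: 16
Each letter → (letter + shift) mod 26:
  'i' (8) + 16 = 24 → 'y'
  'm' (12) + 16 = 2 → 'c'
  'p' (15) + 16 = 5 → 'f'
  'a' (0) + 16 = 16 → 'q'
  'c' (2) + 16 = 18 → 's'
  't' (19) + 16 = 9 → 'j'
Result = "ycfqsj"


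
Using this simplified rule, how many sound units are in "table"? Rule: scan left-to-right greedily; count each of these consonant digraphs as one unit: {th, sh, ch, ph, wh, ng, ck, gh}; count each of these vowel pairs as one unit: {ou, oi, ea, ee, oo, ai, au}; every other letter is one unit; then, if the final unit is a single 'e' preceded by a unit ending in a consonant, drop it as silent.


Word: "table" (5 letters)
Left-to-right scan:
  1. 't' (letter)
  2. 'a' (letter)
  3. 'b' (letter)
  4. 'l' (letter)
  5. 'e' (letter)
Units from scan: 5
Final unit is 'e' after a consonant -> drop as silent (-1)
Sound units = 4 units


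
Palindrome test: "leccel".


Word: "leccel"
Reversed: "leccel"
Forward == Backward? leccel == leccel
Palindrome = Yes


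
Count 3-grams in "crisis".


Word: "crisis" (length 6)
Number of 3-grams = length - 3 + 1 = 6 - 3 + 1
= 4


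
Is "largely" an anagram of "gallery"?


Word 1: "gallery" → sorted: aegllry
Word 2: "largely" → sorted: aegllry
Same letters? aegllry == aegllry
Anagram = Yes


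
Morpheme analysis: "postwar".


Word: "postwar"
Morphemes: post- + war
Each morpheme carries meaning
= 2 morphemes


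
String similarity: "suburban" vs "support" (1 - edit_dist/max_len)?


Word 1: "suburban" (length 8)
Word 2: "support" (length 7)
One optimal edit sequence:
  1. keep 's'
  2. keep 'u'
  3. delete 'b'  (+1)
  4. substitute 'u' -> 'p'  (+1)
  5. substitute 'r' -> 'p'  (+1)
  6. substitute 'b' -> 'o'  (+1)
  7. substitute 'a' -> 'r'  (+1)
  8. substitute 'n' -> 't'  (+1)
Edit distance = 6
Max length = max(8, 7) = 8
Similarity = 1 - 6/8
= 0.2500


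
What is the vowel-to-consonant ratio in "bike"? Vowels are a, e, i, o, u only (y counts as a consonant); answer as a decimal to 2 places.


Word: "bike"
Vowels (a,e,i,o,u): 2
Consonants: 2
Ratio = 2/2
= 1.00


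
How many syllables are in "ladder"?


Word: "ladder"
Syllable breakdown: lad | der
Counting: 2 parts
= 2 syllables


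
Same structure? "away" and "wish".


Pattern of "away": [0, 1, 0, 2]
Pattern of "wish": [0, 1, 2, 3]
Patterns do not match
Same pattern = No


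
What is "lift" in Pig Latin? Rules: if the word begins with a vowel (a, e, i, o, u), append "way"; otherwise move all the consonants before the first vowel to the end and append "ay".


Word: "lift"
Starts with consonant(s) → move to end, add 'ay'
Consonant cluster: "l"
Pig Latin = "iftlay"


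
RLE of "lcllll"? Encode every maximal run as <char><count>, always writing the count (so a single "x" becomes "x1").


String: "lcllll"
Scanning for consecutive runs:
  'l' x 1
  'c' x 1
  'l' x 4
RLE = "l1c1l4"


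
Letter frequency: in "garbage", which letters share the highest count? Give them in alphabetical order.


Word: "garbage"
Letter counts:
  'a': 2
  'b': 1
  'e': 1
  'g': 2
  'r': 1
Maximum count = 2
Most frequent = 'a', 'g' (2 times each)


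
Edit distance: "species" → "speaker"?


Word 1: "species" (length 7)
Word 2: "speaker" (length 7)
One optimal edit sequence (insert/delete/substitute each cost 1):
  1. keep 's'
  2. keep 'p'
  3. keep 'e'
  4. substitute 'c' -> 'a'  (+1)
  5. substitute 'i' -> 'k'  (+1)
  6. keep 'e'
  7. substitute 's' -> 'r'  (+1)
Total edit operations: 3
Edit distance = 3


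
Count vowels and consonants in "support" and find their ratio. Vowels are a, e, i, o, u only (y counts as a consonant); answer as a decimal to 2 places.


Word: "support"
Vowels (a,e,i,o,u): 2
Consonants: 5
Ratio = 2/5
= 0.40


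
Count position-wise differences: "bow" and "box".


Comparing character by character (same length = 3):
  Pos 0: 'b' vs 'b' =
  Pos 1: 'o' vs 'o' =
  Pos 2: 'w' vs 'x' !=
Hamming distance = 1


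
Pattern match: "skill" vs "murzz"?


Pattern of "skill": [0, 1, 2, 3, 3]
Pattern of "murzz": [0, 1, 2, 3, 3]
Patterns match
Same pattern = Yes
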